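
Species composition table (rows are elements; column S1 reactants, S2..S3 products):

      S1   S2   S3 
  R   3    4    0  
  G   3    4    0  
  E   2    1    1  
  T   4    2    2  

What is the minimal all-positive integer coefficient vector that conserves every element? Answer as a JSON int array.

R: 4·3 = 12 | 3·4+5·0 = 12
G: 4·3 = 12 | 3·4+5·0 = 12
E: 4·2 = 8 | 3·1+5·1 = 8
T: 4·4 = 16 | 3·2+5·2 = 16
gcd(4,3,5) = 1

Coefficients: [4, 3, 5]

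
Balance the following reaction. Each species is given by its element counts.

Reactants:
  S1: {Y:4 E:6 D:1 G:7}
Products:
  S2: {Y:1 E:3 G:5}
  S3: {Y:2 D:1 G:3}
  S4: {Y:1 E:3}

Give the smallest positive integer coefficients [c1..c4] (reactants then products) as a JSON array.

Coefficients: [5, 4, 5, 6]

Y: 5·4 = 20 | 4·1+5·2+6·1 = 20
E: 5·6 = 30 | 4·3+5·0+6·3 = 30
D: 5·1 = 5 | 4·0+5·1+6·0 = 5
G: 5·7 = 35 | 4·5+5·3+6·0 = 35
gcd(5,4,5,6) = 1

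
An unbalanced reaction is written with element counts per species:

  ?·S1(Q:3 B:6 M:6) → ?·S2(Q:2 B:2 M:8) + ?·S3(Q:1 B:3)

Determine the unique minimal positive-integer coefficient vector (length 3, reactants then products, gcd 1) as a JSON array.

Coefficients: [4, 3, 6]

Q: 4·3 = 12 | 3·2+6·1 = 12
B: 4·6 = 24 | 3·2+6·3 = 24
M: 4·6 = 24 | 3·8+6·0 = 24
gcd(4,3,6) = 1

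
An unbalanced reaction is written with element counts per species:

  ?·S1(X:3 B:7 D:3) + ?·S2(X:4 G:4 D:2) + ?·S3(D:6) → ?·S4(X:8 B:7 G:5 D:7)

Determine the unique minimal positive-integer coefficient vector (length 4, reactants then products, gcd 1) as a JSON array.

Coefficients: [4, 5, 1, 4]

X: 4·3+5·4+1·0 = 32 | 4·8 = 32
B: 4·7+5·0+1·0 = 28 | 4·7 = 28
G: 4·0+5·4+1·0 = 20 | 4·5 = 20
D: 4·3+5·2+1·6 = 28 | 4·7 = 28
gcd(4,5,1,4) = 1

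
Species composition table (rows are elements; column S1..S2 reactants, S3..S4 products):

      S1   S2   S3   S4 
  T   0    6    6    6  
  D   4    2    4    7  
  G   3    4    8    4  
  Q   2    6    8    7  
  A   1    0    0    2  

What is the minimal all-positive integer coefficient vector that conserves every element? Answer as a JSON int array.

Coefficients: [4, 5, 3, 2]

T: 4·0+5·6 = 30 | 3·6+2·6 = 30
D: 4·4+5·2 = 26 | 3·4+2·7 = 26
G: 4·3+5·4 = 32 | 3·8+2·4 = 32
Q: 4·2+5·6 = 38 | 3·8+2·7 = 38
A: 4·1+5·0 = 4 | 3·0+2·2 = 4
gcd(4,5,3,2) = 1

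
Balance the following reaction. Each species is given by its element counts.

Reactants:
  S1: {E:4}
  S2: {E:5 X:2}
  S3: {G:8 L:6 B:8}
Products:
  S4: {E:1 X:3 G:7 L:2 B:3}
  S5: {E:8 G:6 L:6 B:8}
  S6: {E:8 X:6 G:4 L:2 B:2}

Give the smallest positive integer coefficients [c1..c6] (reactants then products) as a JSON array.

Coefficients: [5, 6, 6, 2, 5, 1]

E: 5·4+6·5+6·0 = 50 | 2·1+5·8+1·8 = 50
X: 5·0+6·2+6·0 = 12 | 2·3+5·0+1·6 = 12
G: 5·0+6·0+6·8 = 48 | 2·7+5·6+1·4 = 48
L: 5·0+6·0+6·6 = 36 | 2·2+5·6+1·2 = 36
B: 5·0+6·0+6·8 = 48 | 2·3+5·8+1·2 = 48
gcd(5,6,6,2,5,1) = 1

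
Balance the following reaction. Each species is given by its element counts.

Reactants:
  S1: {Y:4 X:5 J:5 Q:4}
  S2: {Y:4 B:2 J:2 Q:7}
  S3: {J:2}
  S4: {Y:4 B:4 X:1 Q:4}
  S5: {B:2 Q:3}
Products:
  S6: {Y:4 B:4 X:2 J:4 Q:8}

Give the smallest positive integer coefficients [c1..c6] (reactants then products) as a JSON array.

Coefficients: [2, 2, 5, 2, 6, 6]

Y: 2·4+2·4+5·0+2·4+6·0 = 24 | 6·4 = 24
B: 2·0+2·2+5·0+2·4+6·2 = 24 | 6·4 = 24
X: 2·5+2·0+5·0+2·1+6·0 = 12 | 6·2 = 12
J: 2·5+2·2+5·2+2·0+6·0 = 24 | 6·4 = 24
Q: 2·4+2·7+5·0+2·4+6·3 = 48 | 6·8 = 48
gcd(2,2,5,2,6,6) = 1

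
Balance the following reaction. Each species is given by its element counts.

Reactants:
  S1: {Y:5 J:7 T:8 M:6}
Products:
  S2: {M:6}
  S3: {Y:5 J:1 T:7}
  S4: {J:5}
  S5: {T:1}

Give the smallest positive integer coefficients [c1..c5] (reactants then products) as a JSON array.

Y: 5·5 = 25 | 5·0+5·5+6·0+5·0 = 25
J: 5·7 = 35 | 5·0+5·1+6·5+5·0 = 35
T: 5·8 = 40 | 5·0+5·7+6·0+5·1 = 40
M: 5·6 = 30 | 5·6+5·0+6·0+5·0 = 30
gcd(5,5,5,6,5) = 1

Coefficients: [5, 5, 5, 6, 5]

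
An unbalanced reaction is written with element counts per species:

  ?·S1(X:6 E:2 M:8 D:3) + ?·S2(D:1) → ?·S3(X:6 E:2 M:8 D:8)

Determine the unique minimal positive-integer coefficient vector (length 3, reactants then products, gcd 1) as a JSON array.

X: 1·6+5·0 = 6 | 1·6 = 6
E: 1·2+5·0 = 2 | 1·2 = 2
M: 1·8+5·0 = 8 | 1·8 = 8
D: 1·3+5·1 = 8 | 1·8 = 8
gcd(1,5,1) = 1

Coefficients: [1, 5, 1]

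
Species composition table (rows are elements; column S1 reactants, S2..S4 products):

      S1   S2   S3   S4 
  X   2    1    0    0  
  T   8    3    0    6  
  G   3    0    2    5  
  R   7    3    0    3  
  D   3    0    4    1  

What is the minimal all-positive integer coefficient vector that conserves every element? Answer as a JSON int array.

X: 3·2 = 6 | 6·1+2·0+1·0 = 6
T: 3·8 = 24 | 6·3+2·0+1·6 = 24
G: 3·3 = 9 | 6·0+2·2+1·5 = 9
R: 3·7 = 21 | 6·3+2·0+1·3 = 21
D: 3·3 = 9 | 6·0+2·4+1·1 = 9
gcd(3,6,2,1) = 1

Coefficients: [3, 6, 2, 1]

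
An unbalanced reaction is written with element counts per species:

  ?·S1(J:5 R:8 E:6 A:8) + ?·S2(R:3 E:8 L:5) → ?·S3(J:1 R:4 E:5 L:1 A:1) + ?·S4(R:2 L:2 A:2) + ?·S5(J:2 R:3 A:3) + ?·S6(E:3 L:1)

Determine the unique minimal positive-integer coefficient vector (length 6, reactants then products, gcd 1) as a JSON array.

J: 2·5+2·0 = 10 | 2·1+1·0+4·2+6·0 = 10
R: 2·8+2·3 = 22 | 2·4+1·2+4·3+6·0 = 22
E: 2·6+2·8 = 28 | 2·5+1·0+4·0+6·3 = 28
L: 2·0+2·5 = 10 | 2·1+1·2+4·0+6·1 = 10
A: 2·8+2·0 = 16 | 2·1+1·2+4·3+6·0 = 16
gcd(2,2,2,1,4,6) = 1

Coefficients: [2, 2, 2, 1, 4, 6]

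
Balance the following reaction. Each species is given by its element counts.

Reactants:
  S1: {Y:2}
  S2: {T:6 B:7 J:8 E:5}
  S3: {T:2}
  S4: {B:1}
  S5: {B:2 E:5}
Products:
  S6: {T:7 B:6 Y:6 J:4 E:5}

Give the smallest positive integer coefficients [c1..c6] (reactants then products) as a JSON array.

Coefficients: [6, 1, 4, 3, 1, 2]

T: 6·0+1·6+4·2+3·0+1·0 = 14 | 2·7 = 14
B: 6·0+1·7+4·0+3·1+1·2 = 12 | 2·6 = 12
Y: 6·2+1·0+4·0+3·0+1·0 = 12 | 2·6 = 12
J: 6·0+1·8+4·0+3·0+1·0 = 8 | 2·4 = 8
E: 6·0+1·5+4·0+3·0+1·5 = 10 | 2·5 = 10
gcd(6,1,4,3,1,2) = 1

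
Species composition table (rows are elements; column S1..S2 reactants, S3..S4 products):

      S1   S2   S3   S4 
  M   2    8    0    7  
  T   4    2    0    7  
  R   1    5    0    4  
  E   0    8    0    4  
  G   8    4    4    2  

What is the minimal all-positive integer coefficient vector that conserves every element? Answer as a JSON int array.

M: 3·2+1·8 = 14 | 6·0+2·7 = 14
T: 3·4+1·2 = 14 | 6·0+2·7 = 14
R: 3·1+1·5 = 8 | 6·0+2·4 = 8
E: 3·0+1·8 = 8 | 6·0+2·4 = 8
G: 3·8+1·4 = 28 | 6·4+2·2 = 28
gcd(3,1,6,2) = 1

Coefficients: [3, 1, 6, 2]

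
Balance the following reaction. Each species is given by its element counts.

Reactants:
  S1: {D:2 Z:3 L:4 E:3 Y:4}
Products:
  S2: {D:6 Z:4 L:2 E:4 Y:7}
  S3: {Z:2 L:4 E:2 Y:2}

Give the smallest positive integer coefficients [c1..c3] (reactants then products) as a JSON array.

D: 6·2 = 12 | 2·6+5·0 = 12
Z: 6·3 = 18 | 2·4+5·2 = 18
L: 6·4 = 24 | 2·2+5·4 = 24
E: 6·3 = 18 | 2·4+5·2 = 18
Y: 6·4 = 24 | 2·7+5·2 = 24
gcd(6,2,5) = 1

Coefficients: [6, 2, 5]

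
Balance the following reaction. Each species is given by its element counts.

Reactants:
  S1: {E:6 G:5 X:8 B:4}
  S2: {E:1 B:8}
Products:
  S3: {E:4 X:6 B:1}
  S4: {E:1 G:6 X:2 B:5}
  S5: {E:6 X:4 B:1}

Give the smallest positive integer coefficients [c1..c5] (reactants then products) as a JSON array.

E: 6·6+1·1 = 37 | 5·4+5·1+2·6 = 37
G: 6·5+1·0 = 30 | 5·0+5·6+2·0 = 30
X: 6·8+1·0 = 48 | 5·6+5·2+2·4 = 48
B: 6·4+1·8 = 32 | 5·1+5·5+2·1 = 32
gcd(6,1,5,5,2) = 1

Coefficients: [6, 1, 5, 5, 2]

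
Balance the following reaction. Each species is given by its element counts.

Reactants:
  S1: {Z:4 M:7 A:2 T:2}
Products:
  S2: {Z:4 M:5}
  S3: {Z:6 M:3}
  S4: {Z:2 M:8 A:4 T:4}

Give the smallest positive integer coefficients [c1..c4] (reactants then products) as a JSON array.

Coefficients: [6, 3, 1, 3]

Z: 6·4 = 24 | 3·4+1·6+3·2 = 24
M: 6·7 = 42 | 3·5+1·3+3·8 = 42
A: 6·2 = 12 | 3·0+1·0+3·4 = 12
T: 6·2 = 12 | 3·0+1·0+3·4 = 12
gcd(6,3,1,3) = 1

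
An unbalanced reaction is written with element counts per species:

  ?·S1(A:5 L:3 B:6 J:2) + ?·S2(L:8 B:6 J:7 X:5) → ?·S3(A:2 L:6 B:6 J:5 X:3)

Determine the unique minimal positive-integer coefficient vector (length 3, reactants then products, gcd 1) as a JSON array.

Coefficients: [2, 3, 5]

A: 2·5+3·0 = 10 | 5·2 = 10
L: 2·3+3·8 = 30 | 5·6 = 30
B: 2·6+3·6 = 30 | 5·6 = 30
J: 2·2+3·7 = 25 | 5·5 = 25
X: 2·0+3·5 = 15 | 5·3 = 15
gcd(2,3,5) = 1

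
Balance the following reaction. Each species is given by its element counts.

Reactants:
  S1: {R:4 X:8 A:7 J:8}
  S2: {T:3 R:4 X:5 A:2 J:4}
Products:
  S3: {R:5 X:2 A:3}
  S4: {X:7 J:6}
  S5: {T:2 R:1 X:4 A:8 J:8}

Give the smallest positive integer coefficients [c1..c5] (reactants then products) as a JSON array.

Coefficients: [5, 2, 5, 4, 3]

T: 5·0+2·3 = 6 | 5·0+4·0+3·2 = 6
R: 5·4+2·4 = 28 | 5·5+4·0+3·1 = 28
X: 5·8+2·5 = 50 | 5·2+4·7+3·4 = 50
A: 5·7+2·2 = 39 | 5·3+4·0+3·8 = 39
J: 5·8+2·4 = 48 | 5·0+4·6+3·8 = 48
gcd(5,2,5,4,3) = 1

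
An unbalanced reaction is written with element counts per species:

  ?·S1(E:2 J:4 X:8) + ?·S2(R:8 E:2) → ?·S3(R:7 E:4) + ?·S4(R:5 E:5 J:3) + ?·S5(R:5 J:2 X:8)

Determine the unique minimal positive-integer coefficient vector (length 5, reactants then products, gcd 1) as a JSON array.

R: 3·0+4·8 = 32 | 1·7+2·5+3·5 = 32
E: 3·2+4·2 = 14 | 1·4+2·5+3·0 = 14
J: 3·4+4·0 = 12 | 1·0+2·3+3·2 = 12
X: 3·8+4·0 = 24 | 1·0+2·0+3·8 = 24
gcd(3,4,1,2,3) = 1

Coefficients: [3, 4, 1, 2, 3]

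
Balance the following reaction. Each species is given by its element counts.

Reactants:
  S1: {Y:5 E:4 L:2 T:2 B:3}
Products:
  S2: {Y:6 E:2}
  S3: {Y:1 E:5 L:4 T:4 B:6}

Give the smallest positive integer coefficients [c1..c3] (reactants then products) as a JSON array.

Coefficients: [4, 3, 2]

Y: 4·5 = 20 | 3·6+2·1 = 20
E: 4·4 = 16 | 3·2+2·5 = 16
L: 4·2 = 8 | 3·0+2·4 = 8
T: 4·2 = 8 | 3·0+2·4 = 8
B: 4·3 = 12 | 3·0+2·6 = 12
gcd(4,3,2) = 1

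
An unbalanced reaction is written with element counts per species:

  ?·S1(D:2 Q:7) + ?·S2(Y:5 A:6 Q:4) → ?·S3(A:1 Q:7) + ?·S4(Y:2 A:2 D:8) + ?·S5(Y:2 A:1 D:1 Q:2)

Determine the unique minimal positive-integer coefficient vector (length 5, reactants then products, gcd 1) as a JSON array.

Y: 6·0+2·5 = 10 | 6·0+1·2+4·2 = 10
A: 6·0+2·6 = 12 | 6·1+1·2+4·1 = 12
D: 6·2+2·0 = 12 | 6·0+1·8+4·1 = 12
Q: 6·7+2·4 = 50 | 6·7+1·0+4·2 = 50
gcd(6,2,6,1,4) = 1

Coefficients: [6, 2, 6, 1, 4]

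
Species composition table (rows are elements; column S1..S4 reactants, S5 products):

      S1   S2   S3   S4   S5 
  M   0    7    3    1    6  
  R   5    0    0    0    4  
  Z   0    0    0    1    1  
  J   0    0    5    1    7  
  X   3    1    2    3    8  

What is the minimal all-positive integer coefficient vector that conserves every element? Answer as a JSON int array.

M: 4·0+1·7+6·3+5·1 = 30 | 5·6 = 30
R: 4·5+1·0+6·0+5·0 = 20 | 5·4 = 20
Z: 4·0+1·0+6·0+5·1 = 5 | 5·1 = 5
J: 4·0+1·0+6·5+5·1 = 35 | 5·7 = 35
X: 4·3+1·1+6·2+5·3 = 40 | 5·8 = 40
gcd(4,1,6,5,5) = 1

Coefficients: [4, 1, 6, 5, 5]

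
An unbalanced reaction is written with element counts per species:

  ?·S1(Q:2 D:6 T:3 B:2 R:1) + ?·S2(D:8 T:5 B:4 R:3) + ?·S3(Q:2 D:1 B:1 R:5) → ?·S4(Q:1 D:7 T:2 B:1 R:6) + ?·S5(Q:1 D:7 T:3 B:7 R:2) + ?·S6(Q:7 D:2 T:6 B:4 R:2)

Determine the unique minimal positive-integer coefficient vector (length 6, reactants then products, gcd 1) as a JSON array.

Coefficients: [5, 3, 6, 6, 2, 2]

Q: 5·2+3·0+6·2 = 22 | 6·1+2·1+2·7 = 22
D: 5·6+3·8+6·1 = 60 | 6·7+2·7+2·2 = 60
T: 5·3+3·5+6·0 = 30 | 6·2+2·3+2·6 = 30
B: 5·2+3·4+6·1 = 28 | 6·1+2·7+2·4 = 28
R: 5·1+3·3+6·5 = 44 | 6·6+2·2+2·2 = 44
gcd(5,3,6,6,2,2) = 1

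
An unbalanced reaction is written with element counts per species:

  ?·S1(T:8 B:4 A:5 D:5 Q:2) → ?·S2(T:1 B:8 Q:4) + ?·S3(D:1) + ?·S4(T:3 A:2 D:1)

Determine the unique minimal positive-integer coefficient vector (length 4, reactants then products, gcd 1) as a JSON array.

Coefficients: [2, 1, 5, 5]

T: 2·8 = 16 | 1·1+5·0+5·3 = 16
B: 2·4 = 8 | 1·8+5·0+5·0 = 8
A: 2·5 = 10 | 1·0+5·0+5·2 = 10
D: 2·5 = 10 | 1·0+5·1+5·1 = 10
Q: 2·2 = 4 | 1·4+5·0+5·0 = 4
gcd(2,1,5,5) = 1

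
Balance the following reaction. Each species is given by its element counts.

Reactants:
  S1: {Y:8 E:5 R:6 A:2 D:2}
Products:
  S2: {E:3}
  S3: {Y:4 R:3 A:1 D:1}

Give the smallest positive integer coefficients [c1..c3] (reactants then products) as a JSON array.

Coefficients: [3, 5, 6]

Y: 3·8 = 24 | 5·0+6·4 = 24
E: 3·5 = 15 | 5·3+6·0 = 15
R: 3·6 = 18 | 5·0+6·3 = 18
A: 3·2 = 6 | 5·0+6·1 = 6
D: 3·2 = 6 | 5·0+6·1 = 6
gcd(3,5,6) = 1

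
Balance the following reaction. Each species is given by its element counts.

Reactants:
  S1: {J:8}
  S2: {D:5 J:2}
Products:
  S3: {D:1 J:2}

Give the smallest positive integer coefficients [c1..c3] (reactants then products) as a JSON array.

Coefficients: [1, 1, 5]

D: 1·0+1·5 = 5 | 5·1 = 5
J: 1·8+1·2 = 10 | 5·2 = 10
gcd(1,1,5) = 1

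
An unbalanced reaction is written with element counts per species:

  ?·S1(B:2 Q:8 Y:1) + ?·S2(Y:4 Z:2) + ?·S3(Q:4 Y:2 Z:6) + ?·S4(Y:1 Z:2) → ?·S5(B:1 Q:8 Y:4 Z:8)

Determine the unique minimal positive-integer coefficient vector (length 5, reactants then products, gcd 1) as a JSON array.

B: 3·2+1·0+6·0+5·0 = 6 | 6·1 = 6
Q: 3·8+1·0+6·4+5·0 = 48 | 6·8 = 48
Y: 3·1+1·4+6·2+5·1 = 24 | 6·4 = 24
Z: 3·0+1·2+6·6+5·2 = 48 | 6·8 = 48
gcd(3,1,6,5,6) = 1

Coefficients: [3, 1, 6, 5, 6]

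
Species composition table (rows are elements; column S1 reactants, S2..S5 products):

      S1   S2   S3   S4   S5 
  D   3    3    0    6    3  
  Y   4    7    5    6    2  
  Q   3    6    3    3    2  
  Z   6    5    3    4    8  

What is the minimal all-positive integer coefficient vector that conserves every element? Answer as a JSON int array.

D: 6·3 = 18 | 1·3+1·0+1·6+3·3 = 18
Y: 6·4 = 24 | 1·7+1·5+1·6+3·2 = 24
Q: 6·3 = 18 | 1·6+1·3+1·3+3·2 = 18
Z: 6·6 = 36 | 1·5+1·3+1·4+3·8 = 36
gcd(6,1,1,1,3) = 1

Coefficients: [6, 1, 1, 1, 3]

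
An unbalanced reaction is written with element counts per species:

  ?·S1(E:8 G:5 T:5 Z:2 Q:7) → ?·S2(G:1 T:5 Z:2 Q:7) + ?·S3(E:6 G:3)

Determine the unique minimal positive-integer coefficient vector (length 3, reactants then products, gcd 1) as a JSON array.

Coefficients: [3, 3, 4]

E: 3·8 = 24 | 3·0+4·6 = 24
G: 3·5 = 15 | 3·1+4·3 = 15
T: 3·5 = 15 | 3·5+4·0 = 15
Z: 3·2 = 6 | 3·2+4·0 = 6
Q: 3·7 = 21 | 3·7+4·0 = 21
gcd(3,3,4) = 1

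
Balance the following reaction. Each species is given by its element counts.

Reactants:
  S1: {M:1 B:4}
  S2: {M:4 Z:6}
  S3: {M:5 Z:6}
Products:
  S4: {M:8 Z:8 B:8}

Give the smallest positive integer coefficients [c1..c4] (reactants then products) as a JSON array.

Coefficients: [6, 2, 2, 3]

M: 6·1+2·4+2·5 = 24 | 3·8 = 24
Z: 6·0+2·6+2·6 = 24 | 3·8 = 24
B: 6·4+2·0+2·0 = 24 | 3·8 = 24
gcd(6,2,2,3) = 1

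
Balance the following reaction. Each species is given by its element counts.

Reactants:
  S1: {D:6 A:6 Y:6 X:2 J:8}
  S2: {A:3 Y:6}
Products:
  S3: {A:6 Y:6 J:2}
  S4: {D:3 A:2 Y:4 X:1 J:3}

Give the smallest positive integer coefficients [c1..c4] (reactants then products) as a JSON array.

D: 3·6+4·0 = 18 | 3·0+6·3 = 18
A: 3·6+4·3 = 30 | 3·6+6·2 = 30
Y: 3·6+4·6 = 42 | 3·6+6·4 = 42
X: 3·2+4·0 = 6 | 3·0+6·1 = 6
J: 3·8+4·0 = 24 | 3·2+6·3 = 24
gcd(3,4,3,6) = 1

Coefficients: [3, 4, 3, 6]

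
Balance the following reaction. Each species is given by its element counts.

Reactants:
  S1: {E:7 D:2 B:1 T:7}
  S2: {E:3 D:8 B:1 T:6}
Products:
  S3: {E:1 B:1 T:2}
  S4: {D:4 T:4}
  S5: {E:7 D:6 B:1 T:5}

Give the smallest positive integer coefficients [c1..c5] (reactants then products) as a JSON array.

E: 3·7+6·3 = 39 | 4·1+6·0+5·7 = 39
D: 3·2+6·8 = 54 | 4·0+6·4+5·6 = 54
B: 3·1+6·1 = 9 | 4·1+6·0+5·1 = 9
T: 3·7+6·6 = 57 | 4·2+6·4+5·5 = 57
gcd(3,6,4,6,5) = 1

Coefficients: [3, 6, 4, 6, 5]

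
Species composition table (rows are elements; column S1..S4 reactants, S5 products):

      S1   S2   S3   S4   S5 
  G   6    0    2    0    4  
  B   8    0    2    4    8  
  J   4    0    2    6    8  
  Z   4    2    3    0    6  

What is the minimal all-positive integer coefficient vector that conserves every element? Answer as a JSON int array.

Coefficients: [2, 5, 4, 4, 5]

G: 2·6+5·0+4·2+4·0 = 20 | 5·4 = 20
B: 2·8+5·0+4·2+4·4 = 40 | 5·8 = 40
J: 2·4+5·0+4·2+4·6 = 40 | 5·8 = 40
Z: 2·4+5·2+4·3+4·0 = 30 | 5·6 = 30
gcd(2,5,4,4,5) = 1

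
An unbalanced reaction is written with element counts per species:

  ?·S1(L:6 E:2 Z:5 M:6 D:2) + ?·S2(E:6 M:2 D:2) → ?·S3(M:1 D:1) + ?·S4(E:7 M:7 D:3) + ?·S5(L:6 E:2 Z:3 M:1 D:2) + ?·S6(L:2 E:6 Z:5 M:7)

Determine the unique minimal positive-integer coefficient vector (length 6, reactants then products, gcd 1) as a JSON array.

Coefficients: [6, 5, 6, 2, 5, 3]

L: 6·6+5·0 = 36 | 6·0+2·0+5·6+3·2 = 36
E: 6·2+5·6 = 42 | 6·0+2·7+5·2+3·6 = 42
Z: 6·5+5·0 = 30 | 6·0+2·0+5·3+3·5 = 30
M: 6·6+5·2 = 46 | 6·1+2·7+5·1+3·7 = 46
D: 6·2+5·2 = 22 | 6·1+2·3+5·2+3·0 = 22
gcd(6,5,6,2,5,3) = 1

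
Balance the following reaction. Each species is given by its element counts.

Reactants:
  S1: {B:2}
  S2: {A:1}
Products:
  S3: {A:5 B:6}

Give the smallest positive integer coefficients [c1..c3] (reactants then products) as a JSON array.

Coefficients: [3, 5, 1]

A: 3·0+5·1 = 5 | 1·5 = 5
B: 3·2+5·0 = 6 | 1·6 = 6
gcd(3,5,1) = 1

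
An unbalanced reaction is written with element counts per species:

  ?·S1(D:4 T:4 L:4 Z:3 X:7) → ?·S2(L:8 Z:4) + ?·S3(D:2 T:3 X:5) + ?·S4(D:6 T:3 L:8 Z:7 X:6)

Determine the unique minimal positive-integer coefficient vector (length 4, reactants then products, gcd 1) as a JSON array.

Coefficients: [6, 1, 6, 2]

D: 6·4 = 24 | 1·0+6·2+2·6 = 24
T: 6·4 = 24 | 1·0+6·3+2·3 = 24
L: 6·4 = 24 | 1·8+6·0+2·8 = 24
Z: 6·3 = 18 | 1·4+6·0+2·7 = 18
X: 6·7 = 42 | 1·0+6·5+2·6 = 42
gcd(6,1,6,2) = 1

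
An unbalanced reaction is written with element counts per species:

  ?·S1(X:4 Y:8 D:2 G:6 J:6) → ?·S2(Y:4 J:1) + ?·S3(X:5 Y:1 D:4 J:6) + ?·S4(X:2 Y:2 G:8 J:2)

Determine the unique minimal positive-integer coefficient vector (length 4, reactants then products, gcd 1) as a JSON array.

X: 4·4 = 16 | 6·0+2·5+3·2 = 16
Y: 4·8 = 32 | 6·4+2·1+3·2 = 32
D: 4·2 = 8 | 6·0+2·4+3·0 = 8
G: 4·6 = 24 | 6·0+2·0+3·8 = 24
J: 4·6 = 24 | 6·1+2·6+3·2 = 24
gcd(4,6,2,3) = 1

Coefficients: [4, 6, 2, 3]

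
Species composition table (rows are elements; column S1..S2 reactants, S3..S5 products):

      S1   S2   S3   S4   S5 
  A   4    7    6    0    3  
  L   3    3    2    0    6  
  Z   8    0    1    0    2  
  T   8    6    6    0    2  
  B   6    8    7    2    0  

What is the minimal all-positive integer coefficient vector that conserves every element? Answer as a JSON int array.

Coefficients: [1, 5, 6, 2, 1]

A: 1·4+5·7 = 39 | 6·6+2·0+1·3 = 39
L: 1·3+5·3 = 18 | 6·2+2·0+1·6 = 18
Z: 1·8+5·0 = 8 | 6·1+2·0+1·2 = 8
T: 1·8+5·6 = 38 | 6·6+2·0+1·2 = 38
B: 1·6+5·8 = 46 | 6·7+2·2+1·0 = 46
gcd(1,5,6,2,1) = 1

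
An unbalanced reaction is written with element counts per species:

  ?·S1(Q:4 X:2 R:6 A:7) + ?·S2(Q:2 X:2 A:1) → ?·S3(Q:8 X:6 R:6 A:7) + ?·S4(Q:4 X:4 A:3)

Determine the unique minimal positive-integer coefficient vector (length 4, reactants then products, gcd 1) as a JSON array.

Coefficients: [1, 6, 1, 2]

Q: 1·4+6·2 = 16 | 1·8+2·4 = 16
X: 1·2+6·2 = 14 | 1·6+2·4 = 14
R: 1·6+6·0 = 6 | 1·6+2·0 = 6
A: 1·7+6·1 = 13 | 1·7+2·3 = 13
gcd(1,6,1,2) = 1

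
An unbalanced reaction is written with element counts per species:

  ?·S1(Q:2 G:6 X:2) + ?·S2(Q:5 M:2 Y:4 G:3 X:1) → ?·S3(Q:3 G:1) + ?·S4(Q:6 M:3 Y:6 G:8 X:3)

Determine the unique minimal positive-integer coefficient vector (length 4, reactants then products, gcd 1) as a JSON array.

Coefficients: [3, 6, 4, 4]

Q: 3·2+6·5 = 36 | 4·3+4·6 = 36
M: 3·0+6·2 = 12 | 4·0+4·3 = 12
Y: 3·0+6·4 = 24 | 4·0+4·6 = 24
G: 3·6+6·3 = 36 | 4·1+4·8 = 36
X: 3·2+6·1 = 12 | 4·0+4·3 = 12
gcd(3,6,4,4) = 1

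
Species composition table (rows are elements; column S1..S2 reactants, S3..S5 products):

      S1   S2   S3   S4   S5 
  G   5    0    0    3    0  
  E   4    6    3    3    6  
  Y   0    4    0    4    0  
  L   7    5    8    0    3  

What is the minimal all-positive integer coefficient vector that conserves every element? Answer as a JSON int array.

Coefficients: [3, 5, 5, 5, 2]

G: 3·5+5·0 = 15 | 5·0+5·3+2·0 = 15
E: 3·4+5·6 = 42 | 5·3+5·3+2·6 = 42
Y: 3·0+5·4 = 20 | 5·0+5·4+2·0 = 20
L: 3·7+5·5 = 46 | 5·8+5·0+2·3 = 46
gcd(3,5,5,5,2) = 1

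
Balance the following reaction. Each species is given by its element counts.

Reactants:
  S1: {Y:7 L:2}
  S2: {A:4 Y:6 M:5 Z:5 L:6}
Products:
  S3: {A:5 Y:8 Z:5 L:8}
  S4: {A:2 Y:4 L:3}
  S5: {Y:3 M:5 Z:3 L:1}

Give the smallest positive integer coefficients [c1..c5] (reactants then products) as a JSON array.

A: 3·0+5·4 = 20 | 2·5+5·2+5·0 = 20
Y: 3·7+5·6 = 51 | 2·8+5·4+5·3 = 51
M: 3·0+5·5 = 25 | 2·0+5·0+5·5 = 25
Z: 3·0+5·5 = 25 | 2·5+5·0+5·3 = 25
L: 3·2+5·6 = 36 | 2·8+5·3+5·1 = 36
gcd(3,5,2,5,5) = 1

Coefficients: [3, 5, 2, 5, 5]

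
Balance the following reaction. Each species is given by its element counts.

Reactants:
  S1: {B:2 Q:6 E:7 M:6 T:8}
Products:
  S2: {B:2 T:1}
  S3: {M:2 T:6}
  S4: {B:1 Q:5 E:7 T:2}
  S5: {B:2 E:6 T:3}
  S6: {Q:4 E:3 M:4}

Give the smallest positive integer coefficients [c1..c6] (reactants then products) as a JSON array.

Coefficients: [5, 3, 5, 2, 1, 5]

B: 5·2 = 10 | 3·2+5·0+2·1+1·2+5·0 = 10
Q: 5·6 = 30 | 3·0+5·0+2·5+1·0+5·4 = 30
E: 5·7 = 35 | 3·0+5·0+2·7+1·6+5·3 = 35
M: 5·6 = 30 | 3·0+5·2+2·0+1·0+5·4 = 30
T: 5·8 = 40 | 3·1+5·6+2·2+1·3+5·0 = 40
gcd(5,3,5,2,1,5) = 1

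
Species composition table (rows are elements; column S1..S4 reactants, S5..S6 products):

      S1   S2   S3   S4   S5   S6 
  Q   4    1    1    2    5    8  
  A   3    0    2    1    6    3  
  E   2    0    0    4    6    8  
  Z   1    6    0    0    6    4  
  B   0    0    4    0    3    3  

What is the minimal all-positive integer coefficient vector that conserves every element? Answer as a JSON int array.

Coefficients: [2, 3, 3, 6, 2, 2]

Q: 2·4+3·1+3·1+6·2 = 26 | 2·5+2·8 = 26
A: 2·3+3·0+3·2+6·1 = 18 | 2·6+2·3 = 18
E: 2·2+3·0+3·0+6·4 = 28 | 2·6+2·8 = 28
Z: 2·1+3·6+3·0+6·0 = 20 | 2·6+2·4 = 20
B: 2·0+3·0+3·4+6·0 = 12 | 2·3+2·3 = 12
gcd(2,3,3,6,2,2) = 1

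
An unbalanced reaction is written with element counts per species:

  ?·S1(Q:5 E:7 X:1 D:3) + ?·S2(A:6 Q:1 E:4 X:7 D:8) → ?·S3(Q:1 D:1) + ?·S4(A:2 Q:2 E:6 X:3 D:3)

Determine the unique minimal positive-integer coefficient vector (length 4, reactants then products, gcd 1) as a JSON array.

Coefficients: [2, 1, 5, 3]

A: 2·0+1·6 = 6 | 5·0+3·2 = 6
Q: 2·5+1·1 = 11 | 5·1+3·2 = 11
E: 2·7+1·4 = 18 | 5·0+3·6 = 18
X: 2·1+1·7 = 9 | 5·0+3·3 = 9
D: 2·3+1·8 = 14 | 5·1+3·3 = 14
gcd(2,1,5,3) = 1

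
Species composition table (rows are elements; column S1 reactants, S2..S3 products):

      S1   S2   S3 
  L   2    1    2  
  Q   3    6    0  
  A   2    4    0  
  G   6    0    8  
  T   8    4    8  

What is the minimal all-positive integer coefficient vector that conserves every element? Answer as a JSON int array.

L: 4·2 = 8 | 2·1+3·2 = 8
Q: 4·3 = 12 | 2·6+3·0 = 12
A: 4·2 = 8 | 2·4+3·0 = 8
G: 4·6 = 24 | 2·0+3·8 = 24
T: 4·8 = 32 | 2·4+3·8 = 32
gcd(4,2,3) = 1

Coefficients: [4, 2, 3]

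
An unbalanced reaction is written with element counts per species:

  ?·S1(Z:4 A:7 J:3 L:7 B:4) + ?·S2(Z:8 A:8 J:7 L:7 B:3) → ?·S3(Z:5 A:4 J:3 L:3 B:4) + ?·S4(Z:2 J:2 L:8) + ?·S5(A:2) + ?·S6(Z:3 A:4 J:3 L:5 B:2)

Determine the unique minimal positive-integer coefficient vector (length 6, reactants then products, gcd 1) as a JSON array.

Coefficients: [4, 2, 3, 1, 6, 5]

Z: 4·4+2·8 = 32 | 3·5+1·2+6·0+5·3 = 32
A: 4·7+2·8 = 44 | 3·4+1·0+6·2+5·4 = 44
J: 4·3+2·7 = 26 | 3·3+1·2+6·0+5·3 = 26
L: 4·7+2·7 = 42 | 3·3+1·8+6·0+5·5 = 42
B: 4·4+2·3 = 22 | 3·4+1·0+6·0+5·2 = 22
gcd(4,2,3,1,6,5) = 1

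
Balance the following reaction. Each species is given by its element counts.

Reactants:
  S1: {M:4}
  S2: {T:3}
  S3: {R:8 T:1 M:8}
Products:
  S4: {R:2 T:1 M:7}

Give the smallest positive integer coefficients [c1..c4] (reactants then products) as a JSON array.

Coefficients: [5, 1, 1, 4]

R: 5·0+1·0+1·8 = 8 | 4·2 = 8
T: 5·0+1·3+1·1 = 4 | 4·1 = 4
M: 5·4+1·0+1·8 = 28 | 4·7 = 28
gcd(5,1,1,4) = 1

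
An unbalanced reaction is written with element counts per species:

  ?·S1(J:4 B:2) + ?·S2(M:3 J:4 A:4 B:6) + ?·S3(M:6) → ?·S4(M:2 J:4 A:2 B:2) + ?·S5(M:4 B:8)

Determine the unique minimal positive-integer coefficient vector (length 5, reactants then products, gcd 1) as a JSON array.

M: 2·0+2·3+1·6 = 12 | 4·2+1·4 = 12
J: 2·4+2·4+1·0 = 16 | 4·4+1·0 = 16
A: 2·0+2·4+1·0 = 8 | 4·2+1·0 = 8
B: 2·2+2·6+1·0 = 16 | 4·2+1·8 = 16
gcd(2,2,1,4,1) = 1

Coefficients: [2, 2, 1, 4, 1]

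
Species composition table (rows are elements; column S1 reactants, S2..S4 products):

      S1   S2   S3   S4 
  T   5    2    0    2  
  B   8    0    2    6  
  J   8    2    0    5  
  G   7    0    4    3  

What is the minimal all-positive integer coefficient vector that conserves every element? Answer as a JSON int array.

T: 2·5 = 10 | 3·2+2·0+2·2 = 10
B: 2·8 = 16 | 3·0+2·2+2·6 = 16
J: 2·8 = 16 | 3·2+2·0+2·5 = 16
G: 2·7 = 14 | 3·0+2·4+2·3 = 14
gcd(2,3,2,2) = 1

Coefficients: [2, 3, 2, 2]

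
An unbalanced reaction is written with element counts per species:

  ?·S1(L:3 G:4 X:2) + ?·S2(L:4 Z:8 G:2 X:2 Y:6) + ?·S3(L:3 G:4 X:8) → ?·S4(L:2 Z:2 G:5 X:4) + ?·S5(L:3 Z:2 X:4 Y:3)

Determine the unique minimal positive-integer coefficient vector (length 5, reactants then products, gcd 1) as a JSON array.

L: 1·3+3·4+5·3 = 30 | 6·2+6·3 = 30
Z: 1·0+3·8+5·0 = 24 | 6·2+6·2 = 24
G: 1·4+3·2+5·4 = 30 | 6·5+6·0 = 30
X: 1·2+3·2+5·8 = 48 | 6·4+6·4 = 48
Y: 1·0+3·6+5·0 = 18 | 6·0+6·3 = 18
gcd(1,3,5,6,6) = 1

Coefficients: [1, 3, 5, 6, 6]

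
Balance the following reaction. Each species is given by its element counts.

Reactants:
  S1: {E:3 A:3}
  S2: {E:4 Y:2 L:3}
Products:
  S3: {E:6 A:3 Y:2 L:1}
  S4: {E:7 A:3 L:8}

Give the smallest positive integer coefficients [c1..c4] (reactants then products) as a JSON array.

E: 5·3+4·4 = 31 | 4·6+1·7 = 31
A: 5·3+4·0 = 15 | 4·3+1·3 = 15
Y: 5·0+4·2 = 8 | 4·2+1·0 = 8
L: 5·0+4·3 = 12 | 4·1+1·8 = 12
gcd(5,4,4,1) = 1

Coefficients: [5, 4, 4, 1]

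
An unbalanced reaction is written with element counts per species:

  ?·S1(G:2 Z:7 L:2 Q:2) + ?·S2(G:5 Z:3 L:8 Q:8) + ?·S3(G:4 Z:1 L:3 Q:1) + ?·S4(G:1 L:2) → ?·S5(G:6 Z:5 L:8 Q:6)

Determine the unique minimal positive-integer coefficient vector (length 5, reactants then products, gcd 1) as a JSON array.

Coefficients: [2, 3, 2, 3, 5]

G: 2·2+3·5+2·4+3·1 = 30 | 5·6 = 30
Z: 2·7+3·3+2·1+3·0 = 25 | 5·5 = 25
L: 2·2+3·8+2·3+3·2 = 40 | 5·8 = 40
Q: 2·2+3·8+2·1+3·0 = 30 | 5·6 = 30
gcd(2,3,2,3,5) = 1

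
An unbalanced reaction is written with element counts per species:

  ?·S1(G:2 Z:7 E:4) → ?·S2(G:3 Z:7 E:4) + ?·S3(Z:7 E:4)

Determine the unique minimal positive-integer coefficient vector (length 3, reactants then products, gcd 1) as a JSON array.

Coefficients: [3, 2, 1]

G: 3·2 = 6 | 2·3+1·0 = 6
Z: 3·7 = 21 | 2·7+1·7 = 21
E: 3·4 = 12 | 2·4+1·4 = 12
gcd(3,2,1) = 1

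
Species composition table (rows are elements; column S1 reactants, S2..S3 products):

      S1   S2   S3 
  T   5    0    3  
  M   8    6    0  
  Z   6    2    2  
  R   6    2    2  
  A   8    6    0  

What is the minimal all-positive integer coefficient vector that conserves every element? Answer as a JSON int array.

T: 3·5 = 15 | 4·0+5·3 = 15
M: 3·8 = 24 | 4·6+5·0 = 24
Z: 3·6 = 18 | 4·2+5·2 = 18
R: 3·6 = 18 | 4·2+5·2 = 18
A: 3·8 = 24 | 4·6+5·0 = 24
gcd(3,4,5) = 1

Coefficients: [3, 4, 5]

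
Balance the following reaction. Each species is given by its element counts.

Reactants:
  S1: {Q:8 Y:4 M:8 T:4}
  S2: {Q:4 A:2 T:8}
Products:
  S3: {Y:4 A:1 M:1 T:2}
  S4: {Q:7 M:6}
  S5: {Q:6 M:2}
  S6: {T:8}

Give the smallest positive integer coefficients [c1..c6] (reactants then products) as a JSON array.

Coefficients: [4, 2, 4, 4, 2, 3]

Q: 4·8+2·4 = 40 | 4·0+4·7+2·6+3·0 = 40
Y: 4·4+2·0 = 16 | 4·4+4·0+2·0+3·0 = 16
A: 4·0+2·2 = 4 | 4·1+4·0+2·0+3·0 = 4
M: 4·8+2·0 = 32 | 4·1+4·6+2·2+3·0 = 32
T: 4·4+2·8 = 32 | 4·2+4·0+2·0+3·8 = 32
gcd(4,2,4,4,2,3) = 1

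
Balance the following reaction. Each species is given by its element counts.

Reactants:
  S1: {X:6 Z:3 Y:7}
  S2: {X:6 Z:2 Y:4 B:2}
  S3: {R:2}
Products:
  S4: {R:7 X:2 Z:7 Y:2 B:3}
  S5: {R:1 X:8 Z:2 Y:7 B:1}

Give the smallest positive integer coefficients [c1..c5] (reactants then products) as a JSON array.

Coefficients: [3, 4, 6, 1, 5]

R: 3·0+4·0+6·2 = 12 | 1·7+5·1 = 12
X: 3·6+4·6+6·0 = 42 | 1·2+5·8 = 42
Z: 3·3+4·2+6·0 = 17 | 1·7+5·2 = 17
Y: 3·7+4·4+6·0 = 37 | 1·2+5·7 = 37
B: 3·0+4·2+6·0 = 8 | 1·3+5·1 = 8
gcd(3,4,6,1,5) = 1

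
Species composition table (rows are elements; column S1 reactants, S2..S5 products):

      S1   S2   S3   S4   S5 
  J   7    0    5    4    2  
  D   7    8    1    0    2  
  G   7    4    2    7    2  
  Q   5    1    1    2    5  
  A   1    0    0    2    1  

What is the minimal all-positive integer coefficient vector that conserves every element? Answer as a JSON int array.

J: 5·7 = 35 | 3·0+5·5+1·4+3·2 = 35
D: 5·7 = 35 | 3·8+5·1+1·0+3·2 = 35
G: 5·7 = 35 | 3·4+5·2+1·7+3·2 = 35
Q: 5·5 = 25 | 3·1+5·1+1·2+3·5 = 25
A: 5·1 = 5 | 3·0+5·0+1·2+3·1 = 5
gcd(5,3,5,1,3) = 1

Coefficients: [5, 3, 5, 1, 3]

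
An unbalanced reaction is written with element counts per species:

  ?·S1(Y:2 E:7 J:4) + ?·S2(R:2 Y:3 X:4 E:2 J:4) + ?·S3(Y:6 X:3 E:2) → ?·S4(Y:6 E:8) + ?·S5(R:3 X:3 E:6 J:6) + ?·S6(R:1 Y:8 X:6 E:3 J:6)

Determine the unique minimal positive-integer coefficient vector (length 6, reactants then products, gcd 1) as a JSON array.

R: 3·0+6·2+1·0 = 12 | 1·0+3·3+3·1 = 12
Y: 3·2+6·3+1·6 = 30 | 1·6+3·0+3·8 = 30
X: 3·0+6·4+1·3 = 27 | 1·0+3·3+3·6 = 27
E: 3·7+6·2+1·2 = 35 | 1·8+3·6+3·3 = 35
J: 3·4+6·4+1·0 = 36 | 1·0+3·6+3·6 = 36
gcd(3,6,1,1,3,3) = 1

Coefficients: [3, 6, 1, 1, 3, 3]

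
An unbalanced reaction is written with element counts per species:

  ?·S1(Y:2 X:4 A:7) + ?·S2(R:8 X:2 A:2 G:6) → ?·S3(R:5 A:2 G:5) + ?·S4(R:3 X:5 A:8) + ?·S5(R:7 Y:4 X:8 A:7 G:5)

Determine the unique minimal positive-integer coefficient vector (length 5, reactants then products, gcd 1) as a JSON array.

Coefficients: [4, 5, 4, 2, 2]

R: 4·0+5·8 = 40 | 4·5+2·3+2·7 = 40
Y: 4·2+5·0 = 8 | 4·0+2·0+2·4 = 8
X: 4·4+5·2 = 26 | 4·0+2·5+2·8 = 26
A: 4·7+5·2 = 38 | 4·2+2·8+2·7 = 38
G: 4·0+5·6 = 30 | 4·5+2·0+2·5 = 30
gcd(4,5,4,2,2) = 1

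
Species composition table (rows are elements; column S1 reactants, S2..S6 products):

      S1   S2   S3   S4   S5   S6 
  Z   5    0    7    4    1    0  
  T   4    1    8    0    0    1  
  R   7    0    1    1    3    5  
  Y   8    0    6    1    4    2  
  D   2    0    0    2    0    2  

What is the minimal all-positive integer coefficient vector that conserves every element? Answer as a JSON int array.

Z: 4·5 = 20 | 6·0+1·7+2·4+5·1+2·0 = 20
T: 4·4 = 16 | 6·1+1·8+2·0+5·0+2·1 = 16
R: 4·7 = 28 | 6·0+1·1+2·1+5·3+2·5 = 28
Y: 4·8 = 32 | 6·0+1·6+2·1+5·4+2·2 = 32
D: 4·2 = 8 | 6·0+1·0+2·2+5·0+2·2 = 8
gcd(4,6,1,2,5,2) = 1

Coefficients: [4, 6, 1, 2, 5, 2]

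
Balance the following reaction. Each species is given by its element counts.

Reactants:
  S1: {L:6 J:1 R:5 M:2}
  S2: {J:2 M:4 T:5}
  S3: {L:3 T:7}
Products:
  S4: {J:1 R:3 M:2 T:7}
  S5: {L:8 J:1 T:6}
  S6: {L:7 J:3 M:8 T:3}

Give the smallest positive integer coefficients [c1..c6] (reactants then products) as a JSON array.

L: 3·6+5·0+4·3 = 30 | 5·0+2·8+2·7 = 30
J: 3·1+5·2+4·0 = 13 | 5·1+2·1+2·3 = 13
R: 3·5+5·0+4·0 = 15 | 5·3+2·0+2·0 = 15
M: 3·2+5·4+4·0 = 26 | 5·2+2·0+2·8 = 26
T: 3·0+5·5+4·7 = 53 | 5·7+2·6+2·3 = 53
gcd(3,5,4,5,2,2) = 1

Coefficients: [3, 5, 4, 5, 2, 2]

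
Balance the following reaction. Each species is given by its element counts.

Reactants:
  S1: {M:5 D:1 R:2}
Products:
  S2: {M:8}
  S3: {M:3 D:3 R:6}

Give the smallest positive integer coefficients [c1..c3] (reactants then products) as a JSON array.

Coefficients: [6, 3, 2]

M: 6·5 = 30 | 3·8+2·3 = 30
D: 6·1 = 6 | 3·0+2·3 = 6
R: 6·2 = 12 | 3·0+2·6 = 12
gcd(6,3,2) = 1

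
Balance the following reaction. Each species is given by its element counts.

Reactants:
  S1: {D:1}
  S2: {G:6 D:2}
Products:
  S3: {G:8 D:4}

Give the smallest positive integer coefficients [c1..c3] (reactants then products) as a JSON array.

G: 4·0+4·6 = 24 | 3·8 = 24
D: 4·1+4·2 = 12 | 3·4 = 12
gcd(4,4,3) = 1

Coefficients: [4, 4, 3]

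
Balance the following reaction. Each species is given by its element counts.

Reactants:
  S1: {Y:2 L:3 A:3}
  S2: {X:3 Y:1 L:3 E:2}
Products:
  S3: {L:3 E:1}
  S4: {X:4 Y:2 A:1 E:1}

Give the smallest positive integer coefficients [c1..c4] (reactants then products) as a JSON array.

X: 1·0+4·3 = 12 | 5·0+3·4 = 12
Y: 1·2+4·1 = 6 | 5·0+3·2 = 6
L: 1·3+4·3 = 15 | 5·3+3·0 = 15
A: 1·3+4·0 = 3 | 5·0+3·1 = 3
E: 1·0+4·2 = 8 | 5·1+3·1 = 8
gcd(1,4,5,3) = 1

Coefficients: [1, 4, 5, 3]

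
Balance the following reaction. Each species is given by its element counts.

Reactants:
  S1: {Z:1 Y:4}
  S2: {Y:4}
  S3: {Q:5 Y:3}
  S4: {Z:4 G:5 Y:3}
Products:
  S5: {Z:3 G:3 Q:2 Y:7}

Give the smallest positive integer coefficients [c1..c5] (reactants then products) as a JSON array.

Z: 3·1+2·0+2·0+3·4 = 15 | 5·3 = 15
G: 3·0+2·0+2·0+3·5 = 15 | 5·3 = 15
Q: 3·0+2·0+2·5+3·0 = 10 | 5·2 = 10
Y: 3·4+2·4+2·3+3·3 = 35 | 5·7 = 35
gcd(3,2,2,3,5) = 1

Coefficients: [3, 2, 2, 3, 5]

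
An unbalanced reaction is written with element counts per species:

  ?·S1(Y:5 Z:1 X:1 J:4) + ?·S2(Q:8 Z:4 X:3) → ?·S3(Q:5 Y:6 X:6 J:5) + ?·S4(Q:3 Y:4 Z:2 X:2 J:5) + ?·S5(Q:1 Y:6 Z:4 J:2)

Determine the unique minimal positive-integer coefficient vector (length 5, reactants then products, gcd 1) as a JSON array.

Q: 6·0+2·8 = 16 | 1·5+3·3+2·1 = 16
Y: 6·5+2·0 = 30 | 1·6+3·4+2·6 = 30
Z: 6·1+2·4 = 14 | 1·0+3·2+2·4 = 14
X: 6·1+2·3 = 12 | 1·6+3·2+2·0 = 12
J: 6·4+2·0 = 24 | 1·5+3·5+2·2 = 24
gcd(6,2,1,3,2) = 1

Coefficients: [6, 2, 1, 3, 2]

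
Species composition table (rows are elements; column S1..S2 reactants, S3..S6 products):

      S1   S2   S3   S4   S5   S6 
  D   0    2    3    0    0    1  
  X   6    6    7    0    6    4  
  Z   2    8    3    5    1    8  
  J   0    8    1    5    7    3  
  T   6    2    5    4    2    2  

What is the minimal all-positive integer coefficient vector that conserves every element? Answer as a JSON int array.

Coefficients: [3, 5, 2, 1, 3, 4]

D: 3·0+5·2 = 10 | 2·3+1·0+3·0+4·1 = 10
X: 3·6+5·6 = 48 | 2·7+1·0+3·6+4·4 = 48
Z: 3·2+5·8 = 46 | 2·3+1·5+3·1+4·8 = 46
J: 3·0+5·8 = 40 | 2·1+1·5+3·7+4·3 = 40
T: 3·6+5·2 = 28 | 2·5+1·4+3·2+4·2 = 28
gcd(3,5,2,1,3,4) = 1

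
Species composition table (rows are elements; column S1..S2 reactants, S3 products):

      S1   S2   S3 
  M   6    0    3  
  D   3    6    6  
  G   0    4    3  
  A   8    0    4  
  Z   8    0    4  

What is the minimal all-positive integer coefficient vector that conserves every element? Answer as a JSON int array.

M: 2·6+3·0 = 12 | 4·3 = 12
D: 2·3+3·6 = 24 | 4·6 = 24
G: 2·0+3·4 = 12 | 4·3 = 12
A: 2·8+3·0 = 16 | 4·4 = 16
Z: 2·8+3·0 = 16 | 4·4 = 16
gcd(2,3,4) = 1

Coefficients: [2, 3, 4]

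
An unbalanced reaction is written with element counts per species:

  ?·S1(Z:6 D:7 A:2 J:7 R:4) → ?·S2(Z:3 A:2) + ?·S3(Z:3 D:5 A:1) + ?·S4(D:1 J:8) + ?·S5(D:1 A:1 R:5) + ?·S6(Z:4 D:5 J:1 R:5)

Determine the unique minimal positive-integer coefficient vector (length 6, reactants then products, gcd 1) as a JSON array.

Coefficients: [5, 3, 3, 4, 1, 3]

Z: 5·6 = 30 | 3·3+3·3+4·0+1·0+3·4 = 30
D: 5·7 = 35 | 3·0+3·5+4·1+1·1+3·5 = 35
A: 5·2 = 10 | 3·2+3·1+4·0+1·1+3·0 = 10
J: 5·7 = 35 | 3·0+3·0+4·8+1·0+3·1 = 35
R: 5·4 = 20 | 3·0+3·0+4·0+1·5+3·5 = 20
gcd(5,3,3,4,1,3) = 1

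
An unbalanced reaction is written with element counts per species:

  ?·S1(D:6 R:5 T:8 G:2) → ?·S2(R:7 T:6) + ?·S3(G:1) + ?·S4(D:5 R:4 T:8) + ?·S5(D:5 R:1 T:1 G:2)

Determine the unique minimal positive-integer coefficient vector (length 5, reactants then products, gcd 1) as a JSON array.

D: 5·6 = 30 | 1·0+6·0+4·5+2·5 = 30
R: 5·5 = 25 | 1·7+6·0+4·4+2·1 = 25
T: 5·8 = 40 | 1·6+6·0+4·8+2·1 = 40
G: 5·2 = 10 | 1·0+6·1+4·0+2·2 = 10
gcd(5,1,6,4,2) = 1

Coefficients: [5, 1, 6, 4, 2]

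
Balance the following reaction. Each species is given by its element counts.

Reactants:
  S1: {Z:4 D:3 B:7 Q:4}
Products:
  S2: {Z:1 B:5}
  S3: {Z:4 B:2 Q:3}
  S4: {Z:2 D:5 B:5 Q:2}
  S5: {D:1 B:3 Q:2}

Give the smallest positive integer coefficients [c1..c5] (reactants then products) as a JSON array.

Z: 6·4 = 24 | 2·1+4·4+3·2+3·0 = 24
D: 6·3 = 18 | 2·0+4·0+3·5+3·1 = 18
B: 6·7 = 42 | 2·5+4·2+3·5+3·3 = 42
Q: 6·4 = 24 | 2·0+4·3+3·2+3·2 = 24
gcd(6,2,4,3,3) = 1

Coefficients: [6, 2, 4, 3, 3]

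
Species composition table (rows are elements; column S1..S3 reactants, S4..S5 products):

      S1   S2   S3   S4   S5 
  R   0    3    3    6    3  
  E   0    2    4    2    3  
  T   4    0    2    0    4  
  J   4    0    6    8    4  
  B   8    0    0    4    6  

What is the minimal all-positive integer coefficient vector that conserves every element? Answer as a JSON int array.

Coefficients: [5, 6, 2, 1, 6]

R: 5·0+6·3+2·3 = 24 | 1·6+6·3 = 24
E: 5·0+6·2+2·4 = 20 | 1·2+6·3 = 20
T: 5·4+6·0+2·2 = 24 | 1·0+6·4 = 24
J: 5·4+6·0+2·6 = 32 | 1·8+6·4 = 32
B: 5·8+6·0+2·0 = 40 | 1·4+6·6 = 40
gcd(5,6,2,1,6) = 1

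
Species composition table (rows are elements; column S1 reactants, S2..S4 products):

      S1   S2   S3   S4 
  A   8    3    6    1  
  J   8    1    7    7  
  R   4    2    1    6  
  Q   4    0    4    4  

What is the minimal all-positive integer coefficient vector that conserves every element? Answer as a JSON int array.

Coefficients: [5, 5, 4, 1]

A: 5·8 = 40 | 5·3+4·6+1·1 = 40
J: 5·8 = 40 | 5·1+4·7+1·7 = 40
R: 5·4 = 20 | 5·2+4·1+1·6 = 20
Q: 5·4 = 20 | 5·0+4·4+1·4 = 20
gcd(5,5,4,1) = 1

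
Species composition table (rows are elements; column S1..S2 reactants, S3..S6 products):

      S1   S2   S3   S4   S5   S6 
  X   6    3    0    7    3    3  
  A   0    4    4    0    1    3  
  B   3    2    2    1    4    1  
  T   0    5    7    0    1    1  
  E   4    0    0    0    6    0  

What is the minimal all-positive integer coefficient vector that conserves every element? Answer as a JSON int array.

X: 3·6+5·3 = 33 | 3·0+3·7+2·3+2·3 = 33
A: 3·0+5·4 = 20 | 3·4+3·0+2·1+2·3 = 20
B: 3·3+5·2 = 19 | 3·2+3·1+2·4+2·1 = 19
T: 3·0+5·5 = 25 | 3·7+3·0+2·1+2·1 = 25
E: 3·4+5·0 = 12 | 3·0+3·0+2·6+2·0 = 12
gcd(3,5,3,3,2,2) = 1

Coefficients: [3, 5, 3, 3, 2, 2]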